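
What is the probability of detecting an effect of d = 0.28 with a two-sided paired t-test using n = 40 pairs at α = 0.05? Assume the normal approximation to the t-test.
Power ≈ 0.43

Power calculation (paired t-test, normal approximation):
z_β = d · √n - z_{α/2}
z_β = 0.28 · √40 - 1.960
z_β = 0.28 · 6.325 - 1.960
z_β = -0.189

Power = Φ(z_β) = Φ(-0.189) ≈ 0.425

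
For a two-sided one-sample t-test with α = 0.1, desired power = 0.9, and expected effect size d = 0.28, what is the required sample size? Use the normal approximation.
n = 110

Sample size formula (one-sample t-test, normal approximation):
n = ((z_{α/2} + z_β) / d)²

z_{α/2} = 1.645 (for α = 0.1, two-sided)
z_β = 1.282 (for power = 0.9)
d = 0.28

n = ((1.645 + 1.282) / 0.28)²
n = (10.454)²
n ≈ 109.29
Round up to the next whole number: n = 110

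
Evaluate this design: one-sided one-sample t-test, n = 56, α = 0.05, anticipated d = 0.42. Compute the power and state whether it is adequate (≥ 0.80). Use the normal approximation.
Power ≈ 0.93; the study is adequately powered (power ≥ 0.80)

Power calculation (one-sample t-test, normal approximation):
z_β = d · √n - z_α
z_β = 0.42 · √56 - 1.645
z_β = 0.42 · 7.483 - 1.645
z_β = 1.498

Power = Φ(z_β) = Φ(1.498) ≈ 0.933

Effect size d = 0.42 is small by Cohen's convention (0.2/0.5/0.8).

Threshold: power ≥ 0.80 is conventionally adequate.
Power ≈ 0.93 → the study is adequately powered (power ≥ 0.80).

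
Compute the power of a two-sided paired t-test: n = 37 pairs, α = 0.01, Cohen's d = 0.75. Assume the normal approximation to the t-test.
Power ≈ 0.98

Power calculation (paired t-test, normal approximation):
z_β = d · √n - z_{α/2}
z_β = 0.75 · √37 - 2.576
z_β = 0.75 · 6.083 - 2.576
z_β = 1.986

Power = Φ(z_β) = Φ(1.986) ≈ 0.976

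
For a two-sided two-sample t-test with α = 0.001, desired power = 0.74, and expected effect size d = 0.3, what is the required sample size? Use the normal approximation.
n = 344 per group

Sample size formula (two-sample t-test, normal approximation):
n = 2 · ((z_{α/2} + z_β) / d)²

z_{α/2} = 3.291 (for α = 0.001, two-sided)
z_β = 0.643 (for power = 0.74)
d = 0.3

n = 2 · ((3.291 + 0.643) / 0.3)²
n = 2 · (13.113)²
n ≈ 343.90
Round up to the next whole number: n = 344 per group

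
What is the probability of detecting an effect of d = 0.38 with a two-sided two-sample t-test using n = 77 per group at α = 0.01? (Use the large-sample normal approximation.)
Power ≈ 0.41

Power calculation (two-sample t-test, normal approximation):
z_β = d · √(n/2) - z_{α/2}
z_β = 0.38 · √(77/2) - 2.576
z_β = 0.38 · 6.205 - 2.576
z_β = -0.218

Power = Φ(z_β) = Φ(-0.218) ≈ 0.414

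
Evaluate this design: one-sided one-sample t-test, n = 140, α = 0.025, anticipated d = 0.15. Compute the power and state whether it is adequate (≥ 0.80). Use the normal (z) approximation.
Power ≈ 0.43; the study is underpowered (power < 0.80)

Power calculation (one-sample t-test, normal approximation):
z_β = d · √n - z_α
z_β = 0.15 · √140 - 1.960
z_β = 0.15 · 11.832 - 1.960
z_β = -0.185

Power = Φ(z_β) = Φ(-0.185) ≈ 0.427

Effect size d = 0.15 is very small by Cohen's convention (0.2/0.5/0.8).

Threshold: power ≥ 0.80 is conventionally adequate.
Power ≈ 0.43 → the study is underpowered (power < 0.80).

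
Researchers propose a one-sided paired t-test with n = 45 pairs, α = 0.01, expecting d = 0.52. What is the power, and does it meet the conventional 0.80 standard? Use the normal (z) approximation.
Power ≈ 0.88; the study is adequately powered (power ≥ 0.80)

Power calculation (paired t-test, normal approximation):
z_β = d · √n - z_α
z_β = 0.52 · √45 - 2.326
z_β = 0.52 · 6.708 - 2.326
z_β = 1.162

Power = Φ(z_β) = Φ(1.162) ≈ 0.877

Effect size d = 0.52 is medium by Cohen's convention (0.2/0.5/0.8).

Threshold: power ≥ 0.80 is conventionally adequate.
Power ≈ 0.88 → the study is adequately powered (power ≥ 0.80).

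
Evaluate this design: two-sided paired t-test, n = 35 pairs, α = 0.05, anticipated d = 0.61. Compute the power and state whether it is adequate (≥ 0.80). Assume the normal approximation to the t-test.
Power ≈ 0.95; the study is adequately powered (power ≥ 0.80)

Power calculation (paired t-test, normal approximation):
z_β = d · √n - z_{α/2}
z_β = 0.61 · √35 - 1.960
z_β = 0.61 · 5.916 - 1.960
z_β = 1.649

Power = Φ(z_β) = Φ(1.649) ≈ 0.950

Effect size d = 0.61 is medium by Cohen's convention (0.2/0.5/0.8).

Threshold: power ≥ 0.80 is conventionally adequate.
Power ≈ 0.95 → the study is adequately powered (power ≥ 0.80).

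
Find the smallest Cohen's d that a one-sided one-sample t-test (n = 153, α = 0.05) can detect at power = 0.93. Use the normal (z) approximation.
d ≈ 0.25

Minimum detectable effect (one-sample t-test, normal approximation):
d = (z_α + z_β) / √n
d = (1.645 + 1.476) / √153
d = 3.121 / 12.369
d ≈ 0.25

By Cohen's convention (0.2 small / 0.5 medium / 0.8 large): small effect.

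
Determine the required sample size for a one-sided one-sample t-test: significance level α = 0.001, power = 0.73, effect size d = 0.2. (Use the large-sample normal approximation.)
n = 343

Sample size formula (one-sample t-test, normal approximation):
n = ((z_α + z_β) / d)²

z_α = 3.090 (for α = 0.001, one-sided)
z_β = 0.613 (for power = 0.73)
d = 0.2

n = ((3.090 + 0.613) / 0.2)²
n = (18.515)²
n ≈ 342.81
Round up to the next whole number: n = 343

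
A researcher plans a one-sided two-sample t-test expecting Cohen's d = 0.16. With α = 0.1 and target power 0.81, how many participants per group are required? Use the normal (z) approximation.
n = 365 per group

Sample size formula (two-sample t-test, normal approximation):
n = 2 · ((z_α + z_β) / d)²

z_α = 1.282 (for α = 0.1, one-sided)
z_β = 0.878 (for power = 0.81)
d = 0.16

n = 2 · ((1.282 + 0.878) / 0.16)²
n = 2 · (13.500)²
n ≈ 364.50
Round up to the next whole number: n = 365 per group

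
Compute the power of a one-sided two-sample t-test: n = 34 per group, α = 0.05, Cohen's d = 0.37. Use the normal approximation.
Power ≈ 0.45

Power calculation (two-sample t-test, normal approximation):
z_β = d · √(n/2) - z_α
z_β = 0.37 · √(34/2) - 1.645
z_β = 0.37 · 4.123 - 1.645
z_β = -0.119

Power = Φ(z_β) = Φ(-0.119) ≈ 0.453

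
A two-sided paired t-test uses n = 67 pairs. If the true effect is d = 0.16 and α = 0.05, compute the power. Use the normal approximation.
Power ≈ 0.26

Power calculation (paired t-test, normal approximation):
z_β = d · √n - z_{α/2}
z_β = 0.16 · √67 - 1.960
z_β = 0.16 · 8.185 - 1.960
z_β = -0.650

Power = Φ(z_β) = Φ(-0.650) ≈ 0.258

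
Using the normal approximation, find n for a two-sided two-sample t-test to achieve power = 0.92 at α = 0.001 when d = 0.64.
n = 108 per group

Sample size formula (two-sample t-test, normal approximation):
n = 2 · ((z_{α/2} + z_β) / d)²

z_{α/2} = 3.291 (for α = 0.001, two-sided)
z_β = 1.405 (for power = 0.92)
d = 0.64

n = 2 · ((3.291 + 1.405) / 0.64)²
n = 2 · (7.338)²
n ≈ 107.69
Round up to the next whole number: n = 108 per group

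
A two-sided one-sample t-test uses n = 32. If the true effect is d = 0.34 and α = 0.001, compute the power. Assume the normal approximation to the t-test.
Power ≈ 0.09

Power calculation (one-sample t-test, normal approximation):
z_β = d · √n - z_{α/2}
z_β = 0.34 · √32 - 3.291
z_β = 0.34 · 5.657 - 3.291
z_β = -1.367

Power = Φ(z_β) = Φ(-1.367) ≈ 0.086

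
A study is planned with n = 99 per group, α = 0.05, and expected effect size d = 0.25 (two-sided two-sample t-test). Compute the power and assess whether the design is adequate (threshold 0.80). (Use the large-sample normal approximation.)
Power ≈ 0.42; the study is underpowered (power < 0.80)

Power calculation (two-sample t-test, normal approximation):
z_β = d · √(n/2) - z_{α/2}
z_β = 0.25 · √(99/2) - 1.960
z_β = 0.25 · 7.036 - 1.960
z_β = -0.201

Power = Φ(z_β) = Φ(-0.201) ≈ 0.420

Effect size d = 0.25 is small by Cohen's convention (0.2/0.5/0.8).

Threshold: power ≥ 0.80 is conventionally adequate.
Power ≈ 0.42 → the study is underpowered (power < 0.80).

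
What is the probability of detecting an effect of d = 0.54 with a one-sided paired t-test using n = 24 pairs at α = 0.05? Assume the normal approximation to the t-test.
Power ≈ 0.84

Power calculation (paired t-test, normal approximation):
z_β = d · √n - z_α
z_β = 0.54 · √24 - 1.645
z_β = 0.54 · 4.899 - 1.645
z_β = 1.001

Power = Φ(z_β) = Φ(1.001) ≈ 0.841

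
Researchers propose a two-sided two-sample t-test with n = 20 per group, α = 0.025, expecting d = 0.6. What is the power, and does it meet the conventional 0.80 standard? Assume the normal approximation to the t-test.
Power ≈ 0.37; the study is underpowered (power < 0.80)

Power calculation (two-sample t-test, normal approximation):
z_β = d · √(n/2) - z_{α/2}
z_β = 0.6 · √(20/2) - 2.241
z_β = 0.6 · 3.162 - 2.241
z_β = -0.344

Power = Φ(z_β) = Φ(-0.344) ≈ 0.365

Effect size d = 0.6 is medium by Cohen's convention (0.2/0.5/0.8).

Threshold: power ≥ 0.80 is conventionally adequate.
Power ≈ 0.37 → the study is underpowered (power < 0.80).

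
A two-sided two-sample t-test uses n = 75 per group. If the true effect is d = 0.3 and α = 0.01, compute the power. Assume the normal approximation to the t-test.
Power ≈ 0.23

Power calculation (two-sample t-test, normal approximation):
z_β = d · √(n/2) - z_{α/2}
z_β = 0.3 · √(75/2) - 2.576
z_β = 0.3 · 6.124 - 2.576
z_β = -0.739

Power = Φ(z_β) = Φ(-0.739) ≈ 0.230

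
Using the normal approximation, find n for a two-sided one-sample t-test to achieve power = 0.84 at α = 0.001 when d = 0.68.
n = 40

Sample size formula (one-sample t-test, normal approximation):
n = ((z_{α/2} + z_β) / d)²

z_{α/2} = 3.291 (for α = 0.001, two-sided)
z_β = 0.994 (for power = 0.84)
d = 0.68

n = ((3.291 + 0.994) / 0.68)²
n = (6.301)²
n ≈ 39.70
Round up to the next whole number: n = 40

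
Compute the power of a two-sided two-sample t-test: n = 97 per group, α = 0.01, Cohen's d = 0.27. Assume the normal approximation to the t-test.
Power ≈ 0.24

Power calculation (two-sample t-test, normal approximation):
z_β = d · √(n/2) - z_{α/2}
z_β = 0.27 · √(97/2) - 2.576
z_β = 0.27 · 6.964 - 2.576
z_β = -0.695

Power = Φ(z_β) = Φ(-0.695) ≈ 0.243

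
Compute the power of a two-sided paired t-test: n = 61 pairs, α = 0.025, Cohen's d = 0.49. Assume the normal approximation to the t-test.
Power ≈ 0.94

Power calculation (paired t-test, normal approximation):
z_β = d · √n - z_{α/2}
z_β = 0.49 · √61 - 2.241
z_β = 0.49 · 7.810 - 2.241
z_β = 1.586

Power = Φ(z_β) = Φ(1.586) ≈ 0.944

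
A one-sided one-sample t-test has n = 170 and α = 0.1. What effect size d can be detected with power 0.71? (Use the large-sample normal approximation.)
d ≈ 0.14

Minimum detectable effect (one-sample t-test, normal approximation):
d = (z_α + z_β) / √n
d = (1.282 + 0.553) / √170
d = 1.835 / 13.038
d ≈ 0.14

By Cohen's convention (0.2 small / 0.5 medium / 0.8 large): very small effect.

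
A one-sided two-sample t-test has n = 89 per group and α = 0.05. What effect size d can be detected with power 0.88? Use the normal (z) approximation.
d ≈ 0.42

Minimum detectable effect (two-sample t-test, normal approximation):
d = (z_α + z_β) / √(n/2)
d = (1.645 + 1.175) / √(89/2)
d = 2.820 / 6.671
d ≈ 0.42

By Cohen's convention (0.2 small / 0.5 medium / 0.8 large): small effect.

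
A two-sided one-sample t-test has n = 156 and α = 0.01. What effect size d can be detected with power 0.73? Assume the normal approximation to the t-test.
d ≈ 0.26

Minimum detectable effect (one-sample t-test, normal approximation):
d = (z_{α/2} + z_β) / √n
d = (2.576 + 0.613) / √156
d = 3.189 / 12.490
d ≈ 0.26

By Cohen's convention (0.2 small / 0.5 medium / 0.8 large): small effect.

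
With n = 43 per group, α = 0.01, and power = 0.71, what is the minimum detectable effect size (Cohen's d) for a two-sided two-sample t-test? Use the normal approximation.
d ≈ 0.67

Minimum detectable effect (two-sample t-test, normal approximation):
d = (z_{α/2} + z_β) / √(n/2)
d = (2.576 + 0.553) / √(43/2)
d = 3.129 / 4.637
d ≈ 0.67

By Cohen's convention (0.2 small / 0.5 medium / 0.8 large): medium effect.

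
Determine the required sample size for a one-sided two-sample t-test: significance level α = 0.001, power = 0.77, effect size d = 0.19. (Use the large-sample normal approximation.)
n = 813 per group

Sample size formula (two-sample t-test, normal approximation):
n = 2 · ((z_α + z_β) / d)²

z_α = 3.090 (for α = 0.001, one-sided)
z_β = 0.739 (for power = 0.77)
d = 0.19

n = 2 · ((3.090 + 0.739) / 0.19)²
n = 2 · (20.153)²
n ≈ 812.29
Round up to the next whole number: n = 813 per group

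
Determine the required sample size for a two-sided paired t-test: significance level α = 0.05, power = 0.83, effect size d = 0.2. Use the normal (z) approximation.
n = 213 pairs

Sample size formula (paired t-test, normal approximation):
n = ((z_{α/2} + z_β) / d)²

z_{α/2} = 1.960 (for α = 0.05, two-sided)
z_β = 0.954 (for power = 0.83)
d = 0.2

n = ((1.960 + 0.954) / 0.2)²
n = (14.570)²
n ≈ 212.28
Round up to the next whole number: n = 213 pairs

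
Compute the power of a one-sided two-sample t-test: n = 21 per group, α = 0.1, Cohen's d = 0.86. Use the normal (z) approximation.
Power ≈ 0.93

Power calculation (two-sample t-test, normal approximation):
z_β = d · √(n/2) - z_α
z_β = 0.86 · √(21/2) - 1.282
z_β = 0.86 · 3.240 - 1.282
z_β = 1.505

Power = Φ(z_β) = Φ(1.505) ≈ 0.934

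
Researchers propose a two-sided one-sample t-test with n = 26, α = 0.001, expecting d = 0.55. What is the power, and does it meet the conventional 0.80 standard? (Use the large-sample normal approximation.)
Power ≈ 0.31; the study is underpowered (power < 0.80)

Power calculation (one-sample t-test, normal approximation):
z_β = d · √n - z_{α/2}
z_β = 0.55 · √26 - 3.291
z_β = 0.55 · 5.099 - 3.291
z_β = -0.486

Power = Φ(z_β) = Φ(-0.486) ≈ 0.313

Effect size d = 0.55 is medium by Cohen's convention (0.2/0.5/0.8).

Threshold: power ≥ 0.80 is conventionally adequate.
Power ≈ 0.31 → the study is underpowered (power < 0.80).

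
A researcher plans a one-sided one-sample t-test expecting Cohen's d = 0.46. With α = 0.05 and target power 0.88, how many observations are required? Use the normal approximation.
n = 38

Sample size formula (one-sample t-test, normal approximation):
n = ((z_α + z_β) / d)²

z_α = 1.645 (for α = 0.05, one-sided)
z_β = 1.175 (for power = 0.88)
d = 0.46

n = ((1.645 + 1.175) / 0.46)²
n = (6.130)²
n ≈ 37.58
Round up to the next whole number: n = 38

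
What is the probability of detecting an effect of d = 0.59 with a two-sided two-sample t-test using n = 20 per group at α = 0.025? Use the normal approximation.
Power ≈ 0.35

Power calculation (two-sample t-test, normal approximation):
z_β = d · √(n/2) - z_{α/2}
z_β = 0.59 · √(20/2) - 2.241
z_β = 0.59 · 3.162 - 2.241
z_β = -0.376

Power = Φ(z_β) = Φ(-0.376) ≈ 0.354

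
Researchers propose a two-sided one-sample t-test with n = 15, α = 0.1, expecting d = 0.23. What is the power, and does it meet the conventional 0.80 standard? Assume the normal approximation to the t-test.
Power ≈ 0.23; the study is underpowered (power < 0.80)

Power calculation (one-sample t-test, normal approximation):
z_β = d · √n - z_{α/2}
z_β = 0.23 · √15 - 1.645
z_β = 0.23 · 3.873 - 1.645
z_β = -0.754

Power = Φ(z_β) = Φ(-0.754) ≈ 0.225

Effect size d = 0.23 is small by Cohen's convention (0.2/0.5/0.8).

Threshold: power ≥ 0.80 is conventionally adequate.
Power ≈ 0.23 → the study is underpowered (power < 0.80).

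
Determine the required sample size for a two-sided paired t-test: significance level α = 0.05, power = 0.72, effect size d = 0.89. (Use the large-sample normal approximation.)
n = 9 pairs

Sample size formula (paired t-test, normal approximation):
n = ((z_{α/2} + z_β) / d)²

z_{α/2} = 1.960 (for α = 0.05, two-sided)
z_β = 0.583 (for power = 0.72)
d = 0.89

n = ((1.960 + 0.583) / 0.89)²
n = (2.857)²
n ≈ 8.16
Round up to the next whole number: n = 9 pairs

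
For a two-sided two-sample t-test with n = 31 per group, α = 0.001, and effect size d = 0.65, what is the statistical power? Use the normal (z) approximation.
Power ≈ 0.23

Power calculation (two-sample t-test, normal approximation):
z_β = d · √(n/2) - z_{α/2}
z_β = 0.65 · √(31/2) - 3.291
z_β = 0.65 · 3.937 - 3.291
z_β = -0.731

Power = Φ(z_β) = Φ(-0.731) ≈ 0.232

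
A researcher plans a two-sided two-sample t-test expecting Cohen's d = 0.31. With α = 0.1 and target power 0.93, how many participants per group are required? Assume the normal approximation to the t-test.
n = 203 per group

Sample size formula (two-sample t-test, normal approximation):
n = 2 · ((z_{α/2} + z_β) / d)²

z_{α/2} = 1.645 (for α = 0.1, two-sided)
z_β = 1.476 (for power = 0.93)
d = 0.31

n = 2 · ((1.645 + 1.476) / 0.31)²
n = 2 · (10.068)²
n ≈ 202.73
Round up to the next whole number: n = 203 per group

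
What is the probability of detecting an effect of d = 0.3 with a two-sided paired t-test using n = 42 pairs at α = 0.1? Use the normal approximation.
Power ≈ 0.62

Power calculation (paired t-test, normal approximation):
z_β = d · √n - z_{α/2}
z_β = 0.3 · √42 - 1.645
z_β = 0.3 · 6.481 - 1.645
z_β = 0.299

Power = Φ(z_β) = Φ(0.299) ≈ 0.618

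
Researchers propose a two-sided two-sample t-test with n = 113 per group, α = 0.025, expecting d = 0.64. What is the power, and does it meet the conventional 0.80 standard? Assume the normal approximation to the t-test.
Power ≈ 0.99; the study is adequately powered (power ≥ 0.80)

Power calculation (two-sample t-test, normal approximation):
z_β = d · √(n/2) - z_{α/2}
z_β = 0.64 · √(113/2) - 2.241
z_β = 0.64 · 7.517 - 2.241
z_β = 2.569

Power = Φ(z_β) = Φ(2.569) ≈ 0.995

Effect size d = 0.64 is medium by Cohen's convention (0.2/0.5/0.8).

Threshold: power ≥ 0.80 is conventionally adequate.
Power ≈ 0.99 → the study is adequately powered (power ≥ 0.80).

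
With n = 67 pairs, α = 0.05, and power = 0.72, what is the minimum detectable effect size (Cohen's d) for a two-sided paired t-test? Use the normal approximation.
d ≈ 0.31

Minimum detectable effect (paired t-test, normal approximation):
d = (z_{α/2} + z_β) / √n
d = (1.960 + 0.583) / √67
d = 2.543 / 8.185
d ≈ 0.31

By Cohen's convention (0.2 small / 0.5 medium / 0.8 large): small effect.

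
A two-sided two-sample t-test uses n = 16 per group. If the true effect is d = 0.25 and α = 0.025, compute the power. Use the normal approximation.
Power ≈ 0.06

Power calculation (two-sample t-test, normal approximation):
z_β = d · √(n/2) - z_{α/2}
z_β = 0.25 · √(16/2) - 2.241
z_β = 0.25 · 2.828 - 2.241
z_β = -1.534

Power = Φ(z_β) = Φ(-1.534) ≈ 0.062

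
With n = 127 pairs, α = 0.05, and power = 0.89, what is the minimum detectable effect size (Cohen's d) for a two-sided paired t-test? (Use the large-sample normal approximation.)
d ≈ 0.28

Minimum detectable effect (paired t-test, normal approximation):
d = (z_{α/2} + z_β) / √n
d = (1.960 + 1.227) / √127
d = 3.186 / 11.269
d ≈ 0.28

By Cohen's convention (0.2 small / 0.5 medium / 0.8 large): small effect.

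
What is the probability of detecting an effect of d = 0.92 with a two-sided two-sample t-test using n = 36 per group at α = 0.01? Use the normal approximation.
Power ≈ 0.91

Power calculation (two-sample t-test, normal approximation):
z_β = d · √(n/2) - z_{α/2}
z_β = 0.92 · √(36/2) - 2.576
z_β = 0.92 · 4.243 - 2.576
z_β = 1.327

Power = Φ(z_β) = Φ(1.327) ≈ 0.908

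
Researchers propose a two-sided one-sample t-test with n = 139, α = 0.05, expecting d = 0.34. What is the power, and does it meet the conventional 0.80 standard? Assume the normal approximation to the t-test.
Power ≈ 0.98; the study is adequately powered (power ≥ 0.80)

Power calculation (one-sample t-test, normal approximation):
z_β = d · √n - z_{α/2}
z_β = 0.34 · √139 - 1.960
z_β = 0.34 · 11.790 - 1.960
z_β = 2.049

Power = Φ(z_β) = Φ(2.049) ≈ 0.980

Effect size d = 0.34 is small by Cohen's convention (0.2/0.5/0.8).

Threshold: power ≥ 0.80 is conventionally adequate.
Power ≈ 0.98 → the study is adequately powered (power ≥ 0.80).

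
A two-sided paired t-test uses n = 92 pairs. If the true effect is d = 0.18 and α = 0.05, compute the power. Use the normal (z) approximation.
Power ≈ 0.41

Power calculation (paired t-test, normal approximation):
z_β = d · √n - z_{α/2}
z_β = 0.18 · √92 - 1.960
z_β = 0.18 · 9.592 - 1.960
z_β = -0.233

Power = Φ(z_β) = Φ(-0.233) ≈ 0.408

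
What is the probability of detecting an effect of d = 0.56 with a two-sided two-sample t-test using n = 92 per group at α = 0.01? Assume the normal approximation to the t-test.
Power ≈ 0.89

Power calculation (two-sample t-test, normal approximation):
z_β = d · √(n/2) - z_{α/2}
z_β = 0.56 · √(92/2) - 2.576
z_β = 0.56 · 6.782 - 2.576
z_β = 1.222

Power = Φ(z_β) = Φ(1.222) ≈ 0.889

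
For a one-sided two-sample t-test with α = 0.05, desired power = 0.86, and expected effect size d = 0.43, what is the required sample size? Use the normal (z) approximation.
n = 81 per group

Sample size formula (two-sample t-test, normal approximation):
n = 2 · ((z_α + z_β) / d)²

z_α = 1.645 (for α = 0.05, one-sided)
z_β = 1.080 (for power = 0.86)
d = 0.43

n = 2 · ((1.645 + 1.080) / 0.43)²
n = 2 · (6.337)²
n ≈ 80.32
Round up to the next whole number: n = 81 per group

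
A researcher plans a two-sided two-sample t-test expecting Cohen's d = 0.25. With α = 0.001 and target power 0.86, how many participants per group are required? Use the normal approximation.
n = 612 per group

Sample size formula (two-sample t-test, normal approximation):
n = 2 · ((z_{α/2} + z_β) / d)²

z_{α/2} = 3.291 (for α = 0.001, two-sided)
z_β = 1.080 (for power = 0.86)
d = 0.25

n = 2 · ((3.291 + 1.080) / 0.25)²
n = 2 · (17.484)²
n ≈ 611.38
Round up to the next whole number: n = 612 per group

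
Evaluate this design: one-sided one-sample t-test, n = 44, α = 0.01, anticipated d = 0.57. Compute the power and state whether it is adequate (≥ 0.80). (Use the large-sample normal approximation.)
Power ≈ 0.93; the study is adequately powered (power ≥ 0.80)

Power calculation (one-sample t-test, normal approximation):
z_β = d · √n - z_α
z_β = 0.57 · √44 - 2.326
z_β = 0.57 · 6.633 - 2.326
z_β = 1.455

Power = Φ(z_β) = Φ(1.455) ≈ 0.927

Effect size d = 0.57 is medium by Cohen's convention (0.2/0.5/0.8).

Threshold: power ≥ 0.80 is conventionally adequate.
Power ≈ 0.93 → the study is adequately powered (power ≥ 0.80).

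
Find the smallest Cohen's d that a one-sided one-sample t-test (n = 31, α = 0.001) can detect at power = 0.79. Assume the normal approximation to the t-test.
d ≈ 0.70

Minimum detectable effect (one-sample t-test, normal approximation):
d = (z_α + z_β) / √n
d = (3.090 + 0.806) / √31
d = 3.897 / 5.568
d ≈ 0.70

By Cohen's convention (0.2 small / 0.5 medium / 0.8 large): medium effect.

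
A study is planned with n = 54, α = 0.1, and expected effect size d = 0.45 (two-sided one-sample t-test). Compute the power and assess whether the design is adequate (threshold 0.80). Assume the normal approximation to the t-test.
Power ≈ 0.95; the study is adequately powered (power ≥ 0.80)

Power calculation (one-sample t-test, normal approximation):
z_β = d · √n - z_{α/2}
z_β = 0.45 · √54 - 1.645
z_β = 0.45 · 7.348 - 1.645
z_β = 1.662

Power = Φ(z_β) = Φ(1.662) ≈ 0.952

Effect size d = 0.45 is small by Cohen's convention (0.2/0.5/0.8).

Threshold: power ≥ 0.80 is conventionally adequate.
Power ≈ 0.95 → the study is adequately powered (power ≥ 0.80).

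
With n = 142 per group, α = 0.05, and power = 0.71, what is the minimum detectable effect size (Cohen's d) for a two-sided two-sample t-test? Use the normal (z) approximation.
d ≈ 0.30

Minimum detectable effect (two-sample t-test, normal approximation):
d = (z_{α/2} + z_β) / √(n/2)
d = (1.960 + 0.553) / √(142/2)
d = 2.513 / 8.426
d ≈ 0.30

By Cohen's convention (0.2 small / 0.5 medium / 0.8 large): small effect.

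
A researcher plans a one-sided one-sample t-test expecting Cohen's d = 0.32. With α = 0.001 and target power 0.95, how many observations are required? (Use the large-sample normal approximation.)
n = 219

Sample size formula (one-sample t-test, normal approximation):
n = ((z_α + z_β) / d)²

z_α = 3.090 (for α = 0.001, one-sided)
z_β = 1.645 (for power = 0.95)
d = 0.32

n = ((3.090 + 1.645) / 0.32)²
n = (14.797)²
n ≈ 218.95
Round up to the next whole number: n = 219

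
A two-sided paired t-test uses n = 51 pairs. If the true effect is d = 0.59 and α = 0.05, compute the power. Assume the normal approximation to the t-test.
Power ≈ 0.99

Power calculation (paired t-test, normal approximation):
z_β = d · √n - z_{α/2}
z_β = 0.59 · √51 - 1.960
z_β = 0.59 · 7.141 - 1.960
z_β = 2.253

Power = Φ(z_β) = Φ(2.253) ≈ 0.988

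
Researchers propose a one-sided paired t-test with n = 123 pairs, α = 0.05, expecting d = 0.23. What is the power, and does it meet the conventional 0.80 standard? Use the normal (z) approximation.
Power ≈ 0.82; the study is adequately powered (power ≥ 0.80)

Power calculation (paired t-test, normal approximation):
z_β = d · √n - z_α
z_β = 0.23 · √123 - 1.645
z_β = 0.23 · 11.091 - 1.645
z_β = 0.906

Power = Φ(z_β) = Φ(0.906) ≈ 0.818

Effect size d = 0.23 is small by Cohen's convention (0.2/0.5/0.8).

Threshold: power ≥ 0.80 is conventionally adequate.
Power ≈ 0.82 → the study is adequately powered (power ≥ 0.80).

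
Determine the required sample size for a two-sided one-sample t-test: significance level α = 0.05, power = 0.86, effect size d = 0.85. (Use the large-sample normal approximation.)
n = 13

Sample size formula (one-sample t-test, normal approximation):
n = ((z_{α/2} + z_β) / d)²

z_{α/2} = 1.960 (for α = 0.05, two-sided)
z_β = 1.080 (for power = 0.86)
d = 0.85

n = ((1.960 + 1.080) / 0.85)²
n = (3.576)²
n ≈ 12.79
Round up to the next whole number: n = 13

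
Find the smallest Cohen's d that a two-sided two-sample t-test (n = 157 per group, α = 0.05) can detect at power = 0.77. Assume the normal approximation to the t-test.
d ≈ 0.30

Minimum detectable effect (two-sample t-test, normal approximation):
d = (z_{α/2} + z_β) / √(n/2)
d = (1.960 + 0.739) / √(157/2)
d = 2.699 / 8.860
d ≈ 0.30

By Cohen's convention (0.2 small / 0.5 medium / 0.8 large): small effect.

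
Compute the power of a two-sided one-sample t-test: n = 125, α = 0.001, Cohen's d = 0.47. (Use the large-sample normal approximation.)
Power ≈ 0.98

Power calculation (one-sample t-test, normal approximation):
z_β = d · √n - z_{α/2}
z_β = 0.47 · √125 - 3.291
z_β = 0.47 · 11.180 - 3.291
z_β = 1.964

Power = Φ(z_β) = Φ(1.964) ≈ 0.975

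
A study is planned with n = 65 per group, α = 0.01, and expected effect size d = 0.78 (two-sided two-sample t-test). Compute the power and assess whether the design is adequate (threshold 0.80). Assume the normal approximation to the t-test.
Power ≈ 0.97; the study is adequately powered (power ≥ 0.80)

Power calculation (two-sample t-test, normal approximation):
z_β = d · √(n/2) - z_{α/2}
z_β = 0.78 · √(65/2) - 2.576
z_β = 0.78 · 5.701 - 2.576
z_β = 1.871

Power = Φ(z_β) = Φ(1.871) ≈ 0.969

Effect size d = 0.78 is medium by Cohen's convention (0.2/0.5/0.8).

Threshold: power ≥ 0.80 is conventionally adequate.
Power ≈ 0.97 → the study is adequately powered (power ≥ 0.80).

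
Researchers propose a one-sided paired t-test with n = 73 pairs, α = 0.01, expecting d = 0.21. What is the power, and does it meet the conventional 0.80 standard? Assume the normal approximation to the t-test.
Power ≈ 0.30; the study is underpowered (power < 0.80)

Power calculation (paired t-test, normal approximation):
z_β = d · √n - z_α
z_β = 0.21 · √73 - 2.326
z_β = 0.21 · 8.544 - 2.326
z_β = -0.532

Power = Φ(z_β) = Φ(-0.532) ≈ 0.297

Effect size d = 0.21 is small by Cohen's convention (0.2/0.5/0.8).

Threshold: power ≥ 0.80 is conventionally adequate.
Power ≈ 0.30 → the study is underpowered (power < 0.80).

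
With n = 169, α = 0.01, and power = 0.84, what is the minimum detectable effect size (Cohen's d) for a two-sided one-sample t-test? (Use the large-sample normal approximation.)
d ≈ 0.27

Minimum detectable effect (one-sample t-test, normal approximation):
d = (z_{α/2} + z_β) / √n
d = (2.576 + 0.994) / √169
d = 3.570 / 13.000
d ≈ 0.27

By Cohen's convention (0.2 small / 0.5 medium / 0.8 large): small effect.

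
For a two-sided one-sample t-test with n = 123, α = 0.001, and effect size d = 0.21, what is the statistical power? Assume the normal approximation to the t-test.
Power ≈ 0.17

Power calculation (one-sample t-test, normal approximation):
z_β = d · √n - z_{α/2}
z_β = 0.21 · √123 - 3.291
z_β = 0.21 · 11.091 - 3.291
z_β = -0.962

Power = Φ(z_β) = Φ(-0.962) ≈ 0.168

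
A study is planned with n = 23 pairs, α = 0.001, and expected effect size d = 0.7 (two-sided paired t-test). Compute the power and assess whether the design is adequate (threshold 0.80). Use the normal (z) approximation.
Power ≈ 0.53; the study is underpowered (power < 0.80)

Power calculation (paired t-test, normal approximation):
z_β = d · √n - z_{α/2}
z_β = 0.7 · √23 - 3.291
z_β = 0.7 · 4.796 - 3.291
z_β = 0.067

Power = Φ(z_β) = Φ(0.067) ≈ 0.527

Effect size d = 0.7 is medium by Cohen's convention (0.2/0.5/0.8).

Threshold: power ≥ 0.80 is conventionally adequate.
Power ≈ 0.53 → the study is underpowered (power < 0.80).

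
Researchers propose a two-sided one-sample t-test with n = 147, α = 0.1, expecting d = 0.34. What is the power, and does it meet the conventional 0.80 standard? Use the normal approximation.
Power ≈ 0.99; the study is adequately powered (power ≥ 0.80)

Power calculation (one-sample t-test, normal approximation):
z_β = d · √n - z_{α/2}
z_β = 0.34 · √147 - 1.645
z_β = 0.34 · 12.124 - 1.645
z_β = 2.477

Power = Φ(z_β) = Φ(2.477) ≈ 0.993

Effect size d = 0.34 is small by Cohen's convention (0.2/0.5/0.8).

Threshold: power ≥ 0.80 is conventionally adequate.
Power ≈ 0.99 → the study is adequately powered (power ≥ 0.80).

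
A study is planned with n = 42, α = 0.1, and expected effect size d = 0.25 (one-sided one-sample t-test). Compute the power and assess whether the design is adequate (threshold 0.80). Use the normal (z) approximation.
Power ≈ 0.63; the study is underpowered (power < 0.80)

Power calculation (one-sample t-test, normal approximation):
z_β = d · √n - z_α
z_β = 0.25 · √42 - 1.282
z_β = 0.25 · 6.481 - 1.282
z_β = 0.339

Power = Φ(z_β) = Φ(0.339) ≈ 0.633

Effect size d = 0.25 is small by Cohen's convention (0.2/0.5/0.8).

Threshold: power ≥ 0.80 is conventionally adequate.
Power ≈ 0.63 → the study is underpowered (power < 0.80).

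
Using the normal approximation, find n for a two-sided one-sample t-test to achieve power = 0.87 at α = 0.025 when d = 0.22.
n = 235

Sample size formula (one-sample t-test, normal approximation):
n = ((z_{α/2} + z_β) / d)²

z_{α/2} = 2.241 (for α = 0.025, two-sided)
z_β = 1.126 (for power = 0.87)
d = 0.22

n = ((2.241 + 1.126) / 0.22)²
n = (15.305)²
n ≈ 234.24
Round up to the next whole number: n = 235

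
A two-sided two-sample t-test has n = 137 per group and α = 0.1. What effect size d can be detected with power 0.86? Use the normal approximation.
d ≈ 0.33

Minimum detectable effect (two-sample t-test, normal approximation):
d = (z_{α/2} + z_β) / √(n/2)
d = (1.645 + 1.080) / √(137/2)
d = 2.725 / 8.276
d ≈ 0.33

By Cohen's convention (0.2 small / 0.5 medium / 0.8 large): small effect.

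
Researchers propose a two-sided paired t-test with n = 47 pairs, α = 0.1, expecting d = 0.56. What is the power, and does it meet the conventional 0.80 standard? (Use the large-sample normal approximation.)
Power ≈ 0.99; the study is adequately powered (power ≥ 0.80)

Power calculation (paired t-test, normal approximation):
z_β = d · √n - z_{α/2}
z_β = 0.56 · √47 - 1.645
z_β = 0.56 · 6.856 - 1.645
z_β = 2.194

Power = Φ(z_β) = Φ(2.194) ≈ 0.986

Effect size d = 0.56 is medium by Cohen's convention (0.2/0.5/0.8).

Threshold: power ≥ 0.80 is conventionally adequate.
Power ≈ 0.99 → the study is adequately powered (power ≥ 0.80).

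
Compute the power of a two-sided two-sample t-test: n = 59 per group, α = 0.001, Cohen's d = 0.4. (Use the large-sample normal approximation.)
Power ≈ 0.13

Power calculation (two-sample t-test, normal approximation):
z_β = d · √(n/2) - z_{α/2}
z_β = 0.4 · √(59/2) - 3.291
z_β = 0.4 · 5.431 - 3.291
z_β = -1.118

Power = Φ(z_β) = Φ(-1.118) ≈ 0.132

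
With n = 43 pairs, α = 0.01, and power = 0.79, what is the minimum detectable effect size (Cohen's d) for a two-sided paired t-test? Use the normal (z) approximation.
d ≈ 0.52

Minimum detectable effect (paired t-test, normal approximation):
d = (z_{α/2} + z_β) / √n
d = (2.576 + 0.806) / √43
d = 3.382 / 6.557
d ≈ 0.52

By Cohen's convention (0.2 small / 0.5 medium / 0.8 large): medium effect.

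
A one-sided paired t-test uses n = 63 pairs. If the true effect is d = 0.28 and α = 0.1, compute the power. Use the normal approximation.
Power ≈ 0.83

Power calculation (paired t-test, normal approximation):
z_β = d · √n - z_α
z_β = 0.28 · √63 - 1.282
z_β = 0.28 · 7.937 - 1.282
z_β = 0.941

Power = Φ(z_β) = Φ(0.941) ≈ 0.827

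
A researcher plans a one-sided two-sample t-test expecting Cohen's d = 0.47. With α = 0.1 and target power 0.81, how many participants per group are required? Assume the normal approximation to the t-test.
n = 43 per group

Sample size formula (two-sample t-test, normal approximation):
n = 2 · ((z_α + z_β) / d)²

z_α = 1.282 (for α = 0.1, one-sided)
z_β = 0.878 (for power = 0.81)
d = 0.47

n = 2 · ((1.282 + 0.878) / 0.47)²
n = 2 · (4.596)²
n ≈ 42.25
Round up to the next whole number: n = 43 per group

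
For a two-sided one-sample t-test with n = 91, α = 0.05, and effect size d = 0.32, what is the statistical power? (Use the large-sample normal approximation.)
Power ≈ 0.86

Power calculation (one-sample t-test, normal approximation):
z_β = d · √n - z_{α/2}
z_β = 0.32 · √91 - 1.960
z_β = 0.32 · 9.539 - 1.960
z_β = 1.093

Power = Φ(z_β) = Φ(1.093) ≈ 0.863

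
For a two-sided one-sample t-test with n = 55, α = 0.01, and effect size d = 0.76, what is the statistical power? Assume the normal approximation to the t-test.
Power ≈ 1.00

Power calculation (one-sample t-test, normal approximation):
z_β = d · √n - z_{α/2}
z_β = 0.76 · √55 - 2.576
z_β = 0.76 · 7.416 - 2.576
z_β = 3.060

Power = Φ(z_β) = Φ(3.060) ≈ 0.999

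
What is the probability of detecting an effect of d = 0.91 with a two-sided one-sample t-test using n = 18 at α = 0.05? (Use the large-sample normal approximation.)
Power ≈ 0.97

Power calculation (one-sample t-test, normal approximation):
z_β = d · √n - z_{α/2}
z_β = 0.91 · √18 - 1.960
z_β = 0.91 · 4.243 - 1.960
z_β = 1.901

Power = Φ(z_β) = Φ(1.901) ≈ 0.971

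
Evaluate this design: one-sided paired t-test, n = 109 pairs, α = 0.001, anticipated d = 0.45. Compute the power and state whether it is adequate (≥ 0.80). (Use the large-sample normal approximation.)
Power ≈ 0.95; the study is adequately powered (power ≥ 0.80)

Power calculation (paired t-test, normal approximation):
z_β = d · √n - z_α
z_β = 0.45 · √109 - 3.090
z_β = 0.45 · 10.440 - 3.090
z_β = 1.608

Power = Φ(z_β) = Φ(1.608) ≈ 0.946

Effect size d = 0.45 is small by Cohen's convention (0.2/0.5/0.8).

Threshold: power ≥ 0.80 is conventionally adequate.
Power ≈ 0.95 → the study is adequately powered (power ≥ 0.80).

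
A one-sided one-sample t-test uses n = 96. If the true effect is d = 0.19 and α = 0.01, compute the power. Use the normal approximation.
Power ≈ 0.32

Power calculation (one-sample t-test, normal approximation):
z_β = d · √n - z_α
z_β = 0.19 · √96 - 2.326
z_β = 0.19 · 9.798 - 2.326
z_β = -0.465

Power = Φ(z_β) = Φ(-0.465) ≈ 0.321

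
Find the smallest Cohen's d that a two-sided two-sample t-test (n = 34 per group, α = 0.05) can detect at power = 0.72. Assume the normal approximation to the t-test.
d ≈ 0.62

Minimum detectable effect (two-sample t-test, normal approximation):
d = (z_{α/2} + z_β) / √(n/2)
d = (1.960 + 0.583) / √(34/2)
d = 2.543 / 4.123
d ≈ 0.62

By Cohen's convention (0.2 small / 0.5 medium / 0.8 large): medium effect.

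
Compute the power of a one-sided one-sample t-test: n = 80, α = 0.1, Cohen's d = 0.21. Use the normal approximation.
Power ≈ 0.72

Power calculation (one-sample t-test, normal approximation):
z_β = d · √n - z_α
z_β = 0.21 · √80 - 1.282
z_β = 0.21 · 8.944 - 1.282
z_β = 0.597

Power = Φ(z_β) = Φ(0.597) ≈ 0.725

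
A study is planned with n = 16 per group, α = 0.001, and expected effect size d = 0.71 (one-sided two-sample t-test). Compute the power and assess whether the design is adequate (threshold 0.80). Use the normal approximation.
Power ≈ 0.14; the study is underpowered (power < 0.80)

Power calculation (two-sample t-test, normal approximation):
z_β = d · √(n/2) - z_α
z_β = 0.71 · √(16/2) - 3.090
z_β = 0.71 · 2.828 - 3.090
z_β = -1.082

Power = Φ(z_β) = Φ(-1.082) ≈ 0.140

Effect size d = 0.71 is medium by Cohen's convention (0.2/0.5/0.8).

Threshold: power ≥ 0.80 is conventionally adequate.
Power ≈ 0.14 → the study is underpowered (power < 0.80).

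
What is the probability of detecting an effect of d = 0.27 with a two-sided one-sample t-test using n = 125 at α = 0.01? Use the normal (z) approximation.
Power ≈ 0.67

Power calculation (one-sample t-test, normal approximation):
z_β = d · √n - z_{α/2}
z_β = 0.27 · √125 - 2.576
z_β = 0.27 · 11.180 - 2.576
z_β = 0.443

Power = Φ(z_β) = Φ(0.443) ≈ 0.671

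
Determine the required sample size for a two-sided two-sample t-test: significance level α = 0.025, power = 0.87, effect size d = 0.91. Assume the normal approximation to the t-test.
n = 28 per group

Sample size formula (two-sample t-test, normal approximation):
n = 2 · ((z_{α/2} + z_β) / d)²

z_{α/2} = 2.241 (for α = 0.025, two-sided)
z_β = 1.126 (for power = 0.87)
d = 0.91

n = 2 · ((2.241 + 1.126) / 0.91)²
n = 2 · (3.700)²
n ≈ 27.38
Round up to the next whole number: n = 28 per group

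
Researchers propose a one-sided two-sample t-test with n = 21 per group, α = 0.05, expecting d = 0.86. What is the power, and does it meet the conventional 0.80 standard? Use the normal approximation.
Power ≈ 0.87; the study is adequately powered (power ≥ 0.80)

Power calculation (two-sample t-test, normal approximation):
z_β = d · √(n/2) - z_α
z_β = 0.86 · √(21/2) - 1.645
z_β = 0.86 · 3.240 - 1.645
z_β = 1.142

Power = Φ(z_β) = Φ(1.142) ≈ 0.873

Effect size d = 0.86 is large by Cohen's convention (0.2/0.5/0.8).

Threshold: power ≥ 0.80 is conventionally adequate.
Power ≈ 0.87 → the study is adequately powered (power ≥ 0.80).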